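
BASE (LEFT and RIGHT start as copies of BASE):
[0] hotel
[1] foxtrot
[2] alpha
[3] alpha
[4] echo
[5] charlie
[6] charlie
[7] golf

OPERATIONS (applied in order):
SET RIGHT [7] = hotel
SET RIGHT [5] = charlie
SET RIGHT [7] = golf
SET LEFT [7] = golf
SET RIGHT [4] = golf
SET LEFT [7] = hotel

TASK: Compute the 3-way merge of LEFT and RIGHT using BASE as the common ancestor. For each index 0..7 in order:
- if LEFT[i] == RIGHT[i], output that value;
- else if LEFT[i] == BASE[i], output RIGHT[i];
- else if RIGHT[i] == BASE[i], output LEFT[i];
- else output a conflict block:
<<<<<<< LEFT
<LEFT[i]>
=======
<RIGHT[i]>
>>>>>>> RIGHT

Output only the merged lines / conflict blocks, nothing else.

Answer: hotel
foxtrot
alpha
alpha
golf
charlie
charlie
hotel

Derivation:
Final LEFT:  [hotel, foxtrot, alpha, alpha, echo, charlie, charlie, hotel]
Final RIGHT: [hotel, foxtrot, alpha, alpha, golf, charlie, charlie, golf]
i=0: L=hotel R=hotel -> agree -> hotel
i=1: L=foxtrot R=foxtrot -> agree -> foxtrot
i=2: L=alpha R=alpha -> agree -> alpha
i=3: L=alpha R=alpha -> agree -> alpha
i=4: L=echo=BASE, R=golf -> take RIGHT -> golf
i=5: L=charlie R=charlie -> agree -> charlie
i=6: L=charlie R=charlie -> agree -> charlie
i=7: L=hotel, R=golf=BASE -> take LEFT -> hotel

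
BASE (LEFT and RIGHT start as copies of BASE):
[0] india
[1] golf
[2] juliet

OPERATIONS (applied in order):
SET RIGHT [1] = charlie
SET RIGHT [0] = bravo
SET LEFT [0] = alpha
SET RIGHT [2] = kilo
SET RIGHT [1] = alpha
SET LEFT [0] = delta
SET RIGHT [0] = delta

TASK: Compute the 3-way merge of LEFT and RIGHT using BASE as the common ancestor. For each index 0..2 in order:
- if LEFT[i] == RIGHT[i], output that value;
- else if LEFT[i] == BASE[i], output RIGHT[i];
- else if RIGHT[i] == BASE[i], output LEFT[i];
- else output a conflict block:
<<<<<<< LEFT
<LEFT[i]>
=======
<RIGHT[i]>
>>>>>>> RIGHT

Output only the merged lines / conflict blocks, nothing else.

Answer: delta
alpha
kilo

Derivation:
Final LEFT:  [delta, golf, juliet]
Final RIGHT: [delta, alpha, kilo]
i=0: L=delta R=delta -> agree -> delta
i=1: L=golf=BASE, R=alpha -> take RIGHT -> alpha
i=2: L=juliet=BASE, R=kilo -> take RIGHT -> kilo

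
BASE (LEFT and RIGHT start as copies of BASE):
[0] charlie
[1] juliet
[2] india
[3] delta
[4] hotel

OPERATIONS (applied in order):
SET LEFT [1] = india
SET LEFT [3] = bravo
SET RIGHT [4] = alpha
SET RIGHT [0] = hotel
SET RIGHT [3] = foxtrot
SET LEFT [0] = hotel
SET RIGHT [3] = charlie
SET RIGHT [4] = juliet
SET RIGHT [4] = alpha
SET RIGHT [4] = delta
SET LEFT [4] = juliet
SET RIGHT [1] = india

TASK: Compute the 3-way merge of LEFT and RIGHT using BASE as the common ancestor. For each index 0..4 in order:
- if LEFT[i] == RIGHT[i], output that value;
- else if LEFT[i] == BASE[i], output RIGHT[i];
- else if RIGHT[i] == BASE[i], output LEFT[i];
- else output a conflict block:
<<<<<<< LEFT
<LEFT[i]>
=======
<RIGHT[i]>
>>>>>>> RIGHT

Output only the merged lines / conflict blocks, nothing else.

Final LEFT:  [hotel, india, india, bravo, juliet]
Final RIGHT: [hotel, india, india, charlie, delta]
i=0: L=hotel R=hotel -> agree -> hotel
i=1: L=india R=india -> agree -> india
i=2: L=india R=india -> agree -> india
i=3: BASE=delta L=bravo R=charlie all differ -> CONFLICT
i=4: BASE=hotel L=juliet R=delta all differ -> CONFLICT

Answer: hotel
india
india
<<<<<<< LEFT
bravo
=======
charlie
>>>>>>> RIGHT
<<<<<<< LEFT
juliet
=======
delta
>>>>>>> RIGHT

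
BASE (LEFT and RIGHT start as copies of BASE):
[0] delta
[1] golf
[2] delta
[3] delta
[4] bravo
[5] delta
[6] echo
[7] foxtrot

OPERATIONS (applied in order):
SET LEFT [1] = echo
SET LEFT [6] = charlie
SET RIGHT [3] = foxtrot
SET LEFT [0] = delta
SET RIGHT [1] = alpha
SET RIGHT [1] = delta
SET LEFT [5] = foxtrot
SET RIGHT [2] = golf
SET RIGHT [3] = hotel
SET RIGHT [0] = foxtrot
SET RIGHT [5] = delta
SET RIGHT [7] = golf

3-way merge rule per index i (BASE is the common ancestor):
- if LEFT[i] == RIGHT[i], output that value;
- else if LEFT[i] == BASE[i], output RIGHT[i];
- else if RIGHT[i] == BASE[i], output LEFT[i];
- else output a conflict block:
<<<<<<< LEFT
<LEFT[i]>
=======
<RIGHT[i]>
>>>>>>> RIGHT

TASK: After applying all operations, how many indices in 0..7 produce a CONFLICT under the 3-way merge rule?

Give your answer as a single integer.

Answer: 1

Derivation:
Final LEFT:  [delta, echo, delta, delta, bravo, foxtrot, charlie, foxtrot]
Final RIGHT: [foxtrot, delta, golf, hotel, bravo, delta, echo, golf]
i=0: L=delta=BASE, R=foxtrot -> take RIGHT -> foxtrot
i=1: BASE=golf L=echo R=delta all differ -> CONFLICT
i=2: L=delta=BASE, R=golf -> take RIGHT -> golf
i=3: L=delta=BASE, R=hotel -> take RIGHT -> hotel
i=4: L=bravo R=bravo -> agree -> bravo
i=5: L=foxtrot, R=delta=BASE -> take LEFT -> foxtrot
i=6: L=charlie, R=echo=BASE -> take LEFT -> charlie
i=7: L=foxtrot=BASE, R=golf -> take RIGHT -> golf
Conflict count: 1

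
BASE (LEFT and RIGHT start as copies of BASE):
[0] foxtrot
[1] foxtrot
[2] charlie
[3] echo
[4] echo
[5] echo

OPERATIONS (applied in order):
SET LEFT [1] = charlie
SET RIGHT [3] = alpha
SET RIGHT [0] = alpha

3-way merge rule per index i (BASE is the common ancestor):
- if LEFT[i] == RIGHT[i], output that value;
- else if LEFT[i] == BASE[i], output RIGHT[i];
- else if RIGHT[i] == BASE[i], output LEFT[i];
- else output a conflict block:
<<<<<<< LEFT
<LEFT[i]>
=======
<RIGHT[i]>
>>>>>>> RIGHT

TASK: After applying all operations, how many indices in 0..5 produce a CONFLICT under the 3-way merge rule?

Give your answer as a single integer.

Answer: 0

Derivation:
Final LEFT:  [foxtrot, charlie, charlie, echo, echo, echo]
Final RIGHT: [alpha, foxtrot, charlie, alpha, echo, echo]
i=0: L=foxtrot=BASE, R=alpha -> take RIGHT -> alpha
i=1: L=charlie, R=foxtrot=BASE -> take LEFT -> charlie
i=2: L=charlie R=charlie -> agree -> charlie
i=3: L=echo=BASE, R=alpha -> take RIGHT -> alpha
i=4: L=echo R=echo -> agree -> echo
i=5: L=echo R=echo -> agree -> echo
Conflict count: 0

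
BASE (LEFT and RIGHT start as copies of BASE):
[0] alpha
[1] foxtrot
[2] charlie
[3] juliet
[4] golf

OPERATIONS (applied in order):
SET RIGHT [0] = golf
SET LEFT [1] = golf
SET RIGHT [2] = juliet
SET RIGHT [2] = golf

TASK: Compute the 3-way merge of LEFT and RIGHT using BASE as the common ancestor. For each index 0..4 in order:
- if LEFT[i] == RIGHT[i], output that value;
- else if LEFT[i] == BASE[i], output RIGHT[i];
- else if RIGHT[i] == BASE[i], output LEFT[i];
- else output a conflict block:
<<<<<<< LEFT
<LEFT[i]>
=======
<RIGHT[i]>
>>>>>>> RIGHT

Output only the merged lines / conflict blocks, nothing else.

Answer: golf
golf
golf
juliet
golf

Derivation:
Final LEFT:  [alpha, golf, charlie, juliet, golf]
Final RIGHT: [golf, foxtrot, golf, juliet, golf]
i=0: L=alpha=BASE, R=golf -> take RIGHT -> golf
i=1: L=golf, R=foxtrot=BASE -> take LEFT -> golf
i=2: L=charlie=BASE, R=golf -> take RIGHT -> golf
i=3: L=juliet R=juliet -> agree -> juliet
i=4: L=golf R=golf -> agree -> golf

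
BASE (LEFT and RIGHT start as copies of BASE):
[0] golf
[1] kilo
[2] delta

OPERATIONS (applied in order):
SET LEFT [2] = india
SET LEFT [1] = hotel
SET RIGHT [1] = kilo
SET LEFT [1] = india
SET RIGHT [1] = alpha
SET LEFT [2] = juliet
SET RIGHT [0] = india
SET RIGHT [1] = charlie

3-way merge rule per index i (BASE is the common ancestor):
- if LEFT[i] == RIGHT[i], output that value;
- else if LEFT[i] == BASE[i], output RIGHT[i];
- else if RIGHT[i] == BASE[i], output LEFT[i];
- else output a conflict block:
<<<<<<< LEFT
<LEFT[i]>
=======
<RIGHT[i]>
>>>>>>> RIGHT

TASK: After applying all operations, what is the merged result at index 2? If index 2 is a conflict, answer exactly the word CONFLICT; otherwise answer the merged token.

Final LEFT:  [golf, india, juliet]
Final RIGHT: [india, charlie, delta]
i=0: L=golf=BASE, R=india -> take RIGHT -> india
i=1: BASE=kilo L=india R=charlie all differ -> CONFLICT
i=2: L=juliet, R=delta=BASE -> take LEFT -> juliet
Index 2 -> juliet

Answer: juliet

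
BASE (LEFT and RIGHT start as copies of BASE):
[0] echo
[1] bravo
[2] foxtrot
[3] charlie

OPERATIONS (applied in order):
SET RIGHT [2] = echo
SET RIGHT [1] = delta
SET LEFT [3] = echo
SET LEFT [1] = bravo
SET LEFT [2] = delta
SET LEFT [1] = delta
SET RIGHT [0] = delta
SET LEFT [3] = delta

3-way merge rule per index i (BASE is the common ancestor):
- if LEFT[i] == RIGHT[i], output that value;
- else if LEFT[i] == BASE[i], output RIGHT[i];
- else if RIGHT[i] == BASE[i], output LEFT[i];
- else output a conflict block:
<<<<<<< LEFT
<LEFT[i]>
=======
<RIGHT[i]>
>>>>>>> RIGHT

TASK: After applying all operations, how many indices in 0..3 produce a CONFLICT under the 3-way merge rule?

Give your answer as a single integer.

Answer: 1

Derivation:
Final LEFT:  [echo, delta, delta, delta]
Final RIGHT: [delta, delta, echo, charlie]
i=0: L=echo=BASE, R=delta -> take RIGHT -> delta
i=1: L=delta R=delta -> agree -> delta
i=2: BASE=foxtrot L=delta R=echo all differ -> CONFLICT
i=3: L=delta, R=charlie=BASE -> take LEFT -> delta
Conflict count: 1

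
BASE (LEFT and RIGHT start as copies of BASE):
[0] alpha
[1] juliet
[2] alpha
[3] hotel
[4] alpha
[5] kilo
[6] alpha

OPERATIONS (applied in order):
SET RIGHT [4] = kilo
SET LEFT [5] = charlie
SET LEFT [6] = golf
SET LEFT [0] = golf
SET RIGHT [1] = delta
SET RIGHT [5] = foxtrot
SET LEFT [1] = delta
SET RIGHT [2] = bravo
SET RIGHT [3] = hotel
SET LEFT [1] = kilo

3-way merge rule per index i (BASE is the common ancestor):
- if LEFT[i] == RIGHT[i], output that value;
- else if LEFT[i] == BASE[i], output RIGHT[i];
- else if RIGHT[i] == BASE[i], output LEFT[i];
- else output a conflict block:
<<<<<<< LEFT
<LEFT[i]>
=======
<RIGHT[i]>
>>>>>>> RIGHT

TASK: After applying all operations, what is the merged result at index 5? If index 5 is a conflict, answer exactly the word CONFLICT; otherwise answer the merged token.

Answer: CONFLICT

Derivation:
Final LEFT:  [golf, kilo, alpha, hotel, alpha, charlie, golf]
Final RIGHT: [alpha, delta, bravo, hotel, kilo, foxtrot, alpha]
i=0: L=golf, R=alpha=BASE -> take LEFT -> golf
i=1: BASE=juliet L=kilo R=delta all differ -> CONFLICT
i=2: L=alpha=BASE, R=bravo -> take RIGHT -> bravo
i=3: L=hotel R=hotel -> agree -> hotel
i=4: L=alpha=BASE, R=kilo -> take RIGHT -> kilo
i=5: BASE=kilo L=charlie R=foxtrot all differ -> CONFLICT
i=6: L=golf, R=alpha=BASE -> take LEFT -> golf
Index 5 -> CONFLICT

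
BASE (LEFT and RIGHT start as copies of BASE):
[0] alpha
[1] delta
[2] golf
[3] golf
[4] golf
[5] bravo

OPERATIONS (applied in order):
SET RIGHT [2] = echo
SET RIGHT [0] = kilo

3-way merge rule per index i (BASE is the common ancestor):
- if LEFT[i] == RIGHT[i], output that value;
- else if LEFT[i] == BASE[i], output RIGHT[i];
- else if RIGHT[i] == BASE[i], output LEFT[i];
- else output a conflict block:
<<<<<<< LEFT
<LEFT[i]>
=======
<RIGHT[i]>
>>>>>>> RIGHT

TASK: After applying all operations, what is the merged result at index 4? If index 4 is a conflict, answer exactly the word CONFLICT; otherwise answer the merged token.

Answer: golf

Derivation:
Final LEFT:  [alpha, delta, golf, golf, golf, bravo]
Final RIGHT: [kilo, delta, echo, golf, golf, bravo]
i=0: L=alpha=BASE, R=kilo -> take RIGHT -> kilo
i=1: L=delta R=delta -> agree -> delta
i=2: L=golf=BASE, R=echo -> take RIGHT -> echo
i=3: L=golf R=golf -> agree -> golf
i=4: L=golf R=golf -> agree -> golf
i=5: L=bravo R=bravo -> agree -> bravo
Index 4 -> golf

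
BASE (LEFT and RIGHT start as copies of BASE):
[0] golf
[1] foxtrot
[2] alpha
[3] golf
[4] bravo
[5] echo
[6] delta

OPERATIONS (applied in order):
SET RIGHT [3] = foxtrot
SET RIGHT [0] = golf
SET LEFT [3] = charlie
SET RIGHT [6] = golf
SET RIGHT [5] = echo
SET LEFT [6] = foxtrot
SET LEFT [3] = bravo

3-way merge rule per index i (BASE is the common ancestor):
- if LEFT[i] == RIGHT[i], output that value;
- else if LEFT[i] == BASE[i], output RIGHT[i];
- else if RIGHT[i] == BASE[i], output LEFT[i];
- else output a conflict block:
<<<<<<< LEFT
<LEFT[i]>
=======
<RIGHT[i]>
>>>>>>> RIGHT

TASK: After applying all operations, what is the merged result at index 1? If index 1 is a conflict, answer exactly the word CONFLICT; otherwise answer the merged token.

Answer: foxtrot

Derivation:
Final LEFT:  [golf, foxtrot, alpha, bravo, bravo, echo, foxtrot]
Final RIGHT: [golf, foxtrot, alpha, foxtrot, bravo, echo, golf]
i=0: L=golf R=golf -> agree -> golf
i=1: L=foxtrot R=foxtrot -> agree -> foxtrot
i=2: L=alpha R=alpha -> agree -> alpha
i=3: BASE=golf L=bravo R=foxtrot all differ -> CONFLICT
i=4: L=bravo R=bravo -> agree -> bravo
i=5: L=echo R=echo -> agree -> echo
i=6: BASE=delta L=foxtrot R=golf all differ -> CONFLICT
Index 1 -> foxtrot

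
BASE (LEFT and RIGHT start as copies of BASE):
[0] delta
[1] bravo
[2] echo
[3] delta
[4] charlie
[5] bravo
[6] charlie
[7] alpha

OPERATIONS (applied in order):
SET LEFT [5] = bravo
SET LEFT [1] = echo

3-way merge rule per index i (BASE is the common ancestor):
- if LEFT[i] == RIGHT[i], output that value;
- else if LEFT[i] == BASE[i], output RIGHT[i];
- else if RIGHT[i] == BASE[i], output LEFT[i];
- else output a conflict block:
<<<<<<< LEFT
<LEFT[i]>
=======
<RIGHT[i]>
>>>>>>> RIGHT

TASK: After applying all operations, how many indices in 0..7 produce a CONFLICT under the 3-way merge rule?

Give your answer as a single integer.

Final LEFT:  [delta, echo, echo, delta, charlie, bravo, charlie, alpha]
Final RIGHT: [delta, bravo, echo, delta, charlie, bravo, charlie, alpha]
i=0: L=delta R=delta -> agree -> delta
i=1: L=echo, R=bravo=BASE -> take LEFT -> echo
i=2: L=echo R=echo -> agree -> echo
i=3: L=delta R=delta -> agree -> delta
i=4: L=charlie R=charlie -> agree -> charlie
i=5: L=bravo R=bravo -> agree -> bravo
i=6: L=charlie R=charlie -> agree -> charlie
i=7: L=alpha R=alpha -> agree -> alpha
Conflict count: 0

Answer: 0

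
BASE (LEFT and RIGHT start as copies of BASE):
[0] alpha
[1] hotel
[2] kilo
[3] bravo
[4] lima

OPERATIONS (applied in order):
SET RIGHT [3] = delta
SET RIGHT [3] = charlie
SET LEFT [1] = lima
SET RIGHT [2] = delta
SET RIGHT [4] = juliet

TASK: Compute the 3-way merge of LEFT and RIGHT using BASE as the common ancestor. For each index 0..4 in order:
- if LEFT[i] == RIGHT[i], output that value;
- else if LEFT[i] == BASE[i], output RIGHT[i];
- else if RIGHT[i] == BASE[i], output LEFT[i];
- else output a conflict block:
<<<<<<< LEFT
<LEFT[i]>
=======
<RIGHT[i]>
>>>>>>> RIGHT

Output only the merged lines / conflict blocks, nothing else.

Answer: alpha
lima
delta
charlie
juliet

Derivation:
Final LEFT:  [alpha, lima, kilo, bravo, lima]
Final RIGHT: [alpha, hotel, delta, charlie, juliet]
i=0: L=alpha R=alpha -> agree -> alpha
i=1: L=lima, R=hotel=BASE -> take LEFT -> lima
i=2: L=kilo=BASE, R=delta -> take RIGHT -> delta
i=3: L=bravo=BASE, R=charlie -> take RIGHT -> charlie
i=4: L=lima=BASE, R=juliet -> take RIGHT -> juliet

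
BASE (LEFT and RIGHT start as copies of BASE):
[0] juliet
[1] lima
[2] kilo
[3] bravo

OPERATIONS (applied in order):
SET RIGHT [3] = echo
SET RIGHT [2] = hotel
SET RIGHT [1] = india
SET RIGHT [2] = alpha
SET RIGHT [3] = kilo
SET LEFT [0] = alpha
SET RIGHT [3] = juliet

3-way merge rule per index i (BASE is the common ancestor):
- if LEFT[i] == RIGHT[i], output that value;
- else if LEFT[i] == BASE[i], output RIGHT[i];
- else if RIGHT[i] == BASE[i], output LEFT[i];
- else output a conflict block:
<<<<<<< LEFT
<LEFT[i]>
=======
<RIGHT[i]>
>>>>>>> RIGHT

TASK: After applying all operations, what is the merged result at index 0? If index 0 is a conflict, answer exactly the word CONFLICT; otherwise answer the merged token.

Answer: alpha

Derivation:
Final LEFT:  [alpha, lima, kilo, bravo]
Final RIGHT: [juliet, india, alpha, juliet]
i=0: L=alpha, R=juliet=BASE -> take LEFT -> alpha
i=1: L=lima=BASE, R=india -> take RIGHT -> india
i=2: L=kilo=BASE, R=alpha -> take RIGHT -> alpha
i=3: L=bravo=BASE, R=juliet -> take RIGHT -> juliet
Index 0 -> alpha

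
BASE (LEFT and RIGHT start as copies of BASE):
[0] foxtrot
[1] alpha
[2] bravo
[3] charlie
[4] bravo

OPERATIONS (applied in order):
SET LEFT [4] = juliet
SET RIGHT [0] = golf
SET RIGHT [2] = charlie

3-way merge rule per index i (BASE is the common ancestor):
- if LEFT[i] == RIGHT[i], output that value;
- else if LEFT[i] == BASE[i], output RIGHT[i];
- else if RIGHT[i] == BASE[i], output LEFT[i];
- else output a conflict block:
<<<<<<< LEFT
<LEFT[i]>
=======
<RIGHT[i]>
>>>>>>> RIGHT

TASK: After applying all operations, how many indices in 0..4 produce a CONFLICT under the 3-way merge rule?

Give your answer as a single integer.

Final LEFT:  [foxtrot, alpha, bravo, charlie, juliet]
Final RIGHT: [golf, alpha, charlie, charlie, bravo]
i=0: L=foxtrot=BASE, R=golf -> take RIGHT -> golf
i=1: L=alpha R=alpha -> agree -> alpha
i=2: L=bravo=BASE, R=charlie -> take RIGHT -> charlie
i=3: L=charlie R=charlie -> agree -> charlie
i=4: L=juliet, R=bravo=BASE -> take LEFT -> juliet
Conflict count: 0

Answer: 0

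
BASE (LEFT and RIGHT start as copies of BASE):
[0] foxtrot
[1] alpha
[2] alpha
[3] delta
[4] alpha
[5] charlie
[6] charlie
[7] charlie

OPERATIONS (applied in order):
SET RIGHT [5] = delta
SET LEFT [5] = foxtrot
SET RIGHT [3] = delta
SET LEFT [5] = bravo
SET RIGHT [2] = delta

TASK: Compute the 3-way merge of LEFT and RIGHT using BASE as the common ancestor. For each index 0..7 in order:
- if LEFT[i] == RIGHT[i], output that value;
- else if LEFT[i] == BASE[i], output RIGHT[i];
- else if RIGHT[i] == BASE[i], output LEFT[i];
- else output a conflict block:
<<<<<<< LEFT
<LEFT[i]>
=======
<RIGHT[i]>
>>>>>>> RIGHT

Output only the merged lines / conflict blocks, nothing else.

Final LEFT:  [foxtrot, alpha, alpha, delta, alpha, bravo, charlie, charlie]
Final RIGHT: [foxtrot, alpha, delta, delta, alpha, delta, charlie, charlie]
i=0: L=foxtrot R=foxtrot -> agree -> foxtrot
i=1: L=alpha R=alpha -> agree -> alpha
i=2: L=alpha=BASE, R=delta -> take RIGHT -> delta
i=3: L=delta R=delta -> agree -> delta
i=4: L=alpha R=alpha -> agree -> alpha
i=5: BASE=charlie L=bravo R=delta all differ -> CONFLICT
i=6: L=charlie R=charlie -> agree -> charlie
i=7: L=charlie R=charlie -> agree -> charlie

Answer: foxtrot
alpha
delta
delta
alpha
<<<<<<< LEFT
bravo
=======
delta
>>>>>>> RIGHT
charlie
charlie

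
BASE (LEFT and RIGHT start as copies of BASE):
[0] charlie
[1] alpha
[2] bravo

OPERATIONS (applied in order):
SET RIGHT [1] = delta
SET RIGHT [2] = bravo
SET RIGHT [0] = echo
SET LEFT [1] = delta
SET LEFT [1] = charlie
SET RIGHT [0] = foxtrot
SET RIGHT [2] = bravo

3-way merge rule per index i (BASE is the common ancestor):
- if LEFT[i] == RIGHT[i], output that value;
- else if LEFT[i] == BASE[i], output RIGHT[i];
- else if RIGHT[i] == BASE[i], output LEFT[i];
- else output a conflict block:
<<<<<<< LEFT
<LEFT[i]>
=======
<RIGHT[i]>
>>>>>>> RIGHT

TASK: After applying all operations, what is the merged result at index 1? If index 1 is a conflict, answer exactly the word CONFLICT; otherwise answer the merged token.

Final LEFT:  [charlie, charlie, bravo]
Final RIGHT: [foxtrot, delta, bravo]
i=0: L=charlie=BASE, R=foxtrot -> take RIGHT -> foxtrot
i=1: BASE=alpha L=charlie R=delta all differ -> CONFLICT
i=2: L=bravo R=bravo -> agree -> bravo
Index 1 -> CONFLICT

Answer: CONFLICT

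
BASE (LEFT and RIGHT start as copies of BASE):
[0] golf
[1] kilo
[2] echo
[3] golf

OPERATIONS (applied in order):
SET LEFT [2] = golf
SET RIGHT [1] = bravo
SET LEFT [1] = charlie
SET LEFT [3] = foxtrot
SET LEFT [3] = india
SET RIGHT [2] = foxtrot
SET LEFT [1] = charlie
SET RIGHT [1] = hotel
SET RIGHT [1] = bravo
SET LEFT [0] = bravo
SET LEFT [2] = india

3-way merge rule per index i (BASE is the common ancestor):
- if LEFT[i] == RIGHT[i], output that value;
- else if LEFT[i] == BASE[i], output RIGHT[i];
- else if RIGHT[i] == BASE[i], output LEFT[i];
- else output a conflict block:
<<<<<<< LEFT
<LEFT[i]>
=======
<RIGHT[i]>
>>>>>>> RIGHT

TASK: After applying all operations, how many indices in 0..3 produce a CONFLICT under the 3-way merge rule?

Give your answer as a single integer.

Answer: 2

Derivation:
Final LEFT:  [bravo, charlie, india, india]
Final RIGHT: [golf, bravo, foxtrot, golf]
i=0: L=bravo, R=golf=BASE -> take LEFT -> bravo
i=1: BASE=kilo L=charlie R=bravo all differ -> CONFLICT
i=2: BASE=echo L=india R=foxtrot all differ -> CONFLICT
i=3: L=india, R=golf=BASE -> take LEFT -> india
Conflict count: 2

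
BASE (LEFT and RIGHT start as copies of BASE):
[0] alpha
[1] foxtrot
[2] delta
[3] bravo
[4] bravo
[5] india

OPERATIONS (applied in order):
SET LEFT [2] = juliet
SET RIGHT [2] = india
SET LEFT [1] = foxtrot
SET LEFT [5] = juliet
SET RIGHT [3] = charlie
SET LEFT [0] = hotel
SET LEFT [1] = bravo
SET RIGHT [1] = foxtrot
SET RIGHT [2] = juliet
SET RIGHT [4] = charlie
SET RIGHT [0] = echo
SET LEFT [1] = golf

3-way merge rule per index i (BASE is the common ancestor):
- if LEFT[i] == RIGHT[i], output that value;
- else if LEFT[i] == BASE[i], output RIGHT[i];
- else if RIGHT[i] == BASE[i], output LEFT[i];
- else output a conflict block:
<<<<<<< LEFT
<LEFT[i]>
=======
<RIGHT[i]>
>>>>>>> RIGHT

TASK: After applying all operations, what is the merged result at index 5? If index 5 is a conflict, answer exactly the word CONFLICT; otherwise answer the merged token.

Answer: juliet

Derivation:
Final LEFT:  [hotel, golf, juliet, bravo, bravo, juliet]
Final RIGHT: [echo, foxtrot, juliet, charlie, charlie, india]
i=0: BASE=alpha L=hotel R=echo all differ -> CONFLICT
i=1: L=golf, R=foxtrot=BASE -> take LEFT -> golf
i=2: L=juliet R=juliet -> agree -> juliet
i=3: L=bravo=BASE, R=charlie -> take RIGHT -> charlie
i=4: L=bravo=BASE, R=charlie -> take RIGHT -> charlie
i=5: L=juliet, R=india=BASE -> take LEFT -> juliet
Index 5 -> juliet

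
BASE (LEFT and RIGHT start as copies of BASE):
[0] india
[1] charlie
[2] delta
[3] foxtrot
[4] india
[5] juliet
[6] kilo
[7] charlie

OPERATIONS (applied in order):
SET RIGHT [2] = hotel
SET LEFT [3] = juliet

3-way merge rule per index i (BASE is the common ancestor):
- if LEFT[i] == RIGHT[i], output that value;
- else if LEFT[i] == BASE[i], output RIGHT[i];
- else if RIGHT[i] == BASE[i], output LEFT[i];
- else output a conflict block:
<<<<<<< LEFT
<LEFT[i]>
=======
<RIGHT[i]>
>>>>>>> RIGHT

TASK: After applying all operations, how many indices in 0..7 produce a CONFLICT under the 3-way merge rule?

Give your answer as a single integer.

Final LEFT:  [india, charlie, delta, juliet, india, juliet, kilo, charlie]
Final RIGHT: [india, charlie, hotel, foxtrot, india, juliet, kilo, charlie]
i=0: L=india R=india -> agree -> india
i=1: L=charlie R=charlie -> agree -> charlie
i=2: L=delta=BASE, R=hotel -> take RIGHT -> hotel
i=3: L=juliet, R=foxtrot=BASE -> take LEFT -> juliet
i=4: L=india R=india -> agree -> india
i=5: L=juliet R=juliet -> agree -> juliet
i=6: L=kilo R=kilo -> agree -> kilo
i=7: L=charlie R=charlie -> agree -> charlie
Conflict count: 0

Answer: 0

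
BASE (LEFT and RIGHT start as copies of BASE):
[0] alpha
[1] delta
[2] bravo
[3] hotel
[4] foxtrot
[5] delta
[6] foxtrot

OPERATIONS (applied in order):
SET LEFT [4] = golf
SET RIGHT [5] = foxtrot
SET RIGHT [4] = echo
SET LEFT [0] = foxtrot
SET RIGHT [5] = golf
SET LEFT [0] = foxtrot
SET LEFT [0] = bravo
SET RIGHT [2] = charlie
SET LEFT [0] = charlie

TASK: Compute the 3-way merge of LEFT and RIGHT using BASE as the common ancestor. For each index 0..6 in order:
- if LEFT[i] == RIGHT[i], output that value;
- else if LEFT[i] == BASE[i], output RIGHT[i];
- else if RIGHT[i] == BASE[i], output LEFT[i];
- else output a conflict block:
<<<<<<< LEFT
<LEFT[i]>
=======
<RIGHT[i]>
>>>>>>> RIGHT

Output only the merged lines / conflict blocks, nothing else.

Final LEFT:  [charlie, delta, bravo, hotel, golf, delta, foxtrot]
Final RIGHT: [alpha, delta, charlie, hotel, echo, golf, foxtrot]
i=0: L=charlie, R=alpha=BASE -> take LEFT -> charlie
i=1: L=delta R=delta -> agree -> delta
i=2: L=bravo=BASE, R=charlie -> take RIGHT -> charlie
i=3: L=hotel R=hotel -> agree -> hotel
i=4: BASE=foxtrot L=golf R=echo all differ -> CONFLICT
i=5: L=delta=BASE, R=golf -> take RIGHT -> golf
i=6: L=foxtrot R=foxtrot -> agree -> foxtrot

Answer: charlie
delta
charlie
hotel
<<<<<<< LEFT
golf
=======
echo
>>>>>>> RIGHT
golf
foxtrot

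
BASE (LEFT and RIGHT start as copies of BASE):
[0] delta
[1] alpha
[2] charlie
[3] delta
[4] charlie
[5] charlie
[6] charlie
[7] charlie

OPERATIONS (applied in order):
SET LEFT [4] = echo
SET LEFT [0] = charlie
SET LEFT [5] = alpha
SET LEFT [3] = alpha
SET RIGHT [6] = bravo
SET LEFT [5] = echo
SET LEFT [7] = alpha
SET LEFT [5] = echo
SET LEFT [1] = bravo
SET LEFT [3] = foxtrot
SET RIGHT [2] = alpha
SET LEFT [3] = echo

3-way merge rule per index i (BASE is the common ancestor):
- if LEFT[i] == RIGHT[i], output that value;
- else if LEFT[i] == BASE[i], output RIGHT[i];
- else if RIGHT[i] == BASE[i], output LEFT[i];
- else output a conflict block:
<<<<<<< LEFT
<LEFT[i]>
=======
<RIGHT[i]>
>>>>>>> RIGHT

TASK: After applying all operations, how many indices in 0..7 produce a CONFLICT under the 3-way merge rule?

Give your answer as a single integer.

Final LEFT:  [charlie, bravo, charlie, echo, echo, echo, charlie, alpha]
Final RIGHT: [delta, alpha, alpha, delta, charlie, charlie, bravo, charlie]
i=0: L=charlie, R=delta=BASE -> take LEFT -> charlie
i=1: L=bravo, R=alpha=BASE -> take LEFT -> bravo
i=2: L=charlie=BASE, R=alpha -> take RIGHT -> alpha
i=3: L=echo, R=delta=BASE -> take LEFT -> echo
i=4: L=echo, R=charlie=BASE -> take LEFT -> echo
i=5: L=echo, R=charlie=BASE -> take LEFT -> echo
i=6: L=charlie=BASE, R=bravo -> take RIGHT -> bravo
i=7: L=alpha, R=charlie=BASE -> take LEFT -> alpha
Conflict count: 0

Answer: 0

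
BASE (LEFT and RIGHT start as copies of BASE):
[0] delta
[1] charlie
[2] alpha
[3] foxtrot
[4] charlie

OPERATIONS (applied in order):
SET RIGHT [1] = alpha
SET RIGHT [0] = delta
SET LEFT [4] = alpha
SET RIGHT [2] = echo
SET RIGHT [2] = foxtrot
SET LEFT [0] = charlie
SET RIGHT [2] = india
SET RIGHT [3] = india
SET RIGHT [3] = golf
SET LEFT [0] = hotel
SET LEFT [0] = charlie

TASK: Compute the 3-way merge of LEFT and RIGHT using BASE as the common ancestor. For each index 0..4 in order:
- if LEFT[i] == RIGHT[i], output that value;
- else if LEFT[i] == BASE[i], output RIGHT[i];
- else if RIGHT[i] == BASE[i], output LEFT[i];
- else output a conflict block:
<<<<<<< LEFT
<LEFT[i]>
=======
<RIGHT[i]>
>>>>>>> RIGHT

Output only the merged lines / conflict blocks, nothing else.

Final LEFT:  [charlie, charlie, alpha, foxtrot, alpha]
Final RIGHT: [delta, alpha, india, golf, charlie]
i=0: L=charlie, R=delta=BASE -> take LEFT -> charlie
i=1: L=charlie=BASE, R=alpha -> take RIGHT -> alpha
i=2: L=alpha=BASE, R=india -> take RIGHT -> india
i=3: L=foxtrot=BASE, R=golf -> take RIGHT -> golf
i=4: L=alpha, R=charlie=BASE -> take LEFT -> alpha

Answer: charlie
alpha
india
golf
alpha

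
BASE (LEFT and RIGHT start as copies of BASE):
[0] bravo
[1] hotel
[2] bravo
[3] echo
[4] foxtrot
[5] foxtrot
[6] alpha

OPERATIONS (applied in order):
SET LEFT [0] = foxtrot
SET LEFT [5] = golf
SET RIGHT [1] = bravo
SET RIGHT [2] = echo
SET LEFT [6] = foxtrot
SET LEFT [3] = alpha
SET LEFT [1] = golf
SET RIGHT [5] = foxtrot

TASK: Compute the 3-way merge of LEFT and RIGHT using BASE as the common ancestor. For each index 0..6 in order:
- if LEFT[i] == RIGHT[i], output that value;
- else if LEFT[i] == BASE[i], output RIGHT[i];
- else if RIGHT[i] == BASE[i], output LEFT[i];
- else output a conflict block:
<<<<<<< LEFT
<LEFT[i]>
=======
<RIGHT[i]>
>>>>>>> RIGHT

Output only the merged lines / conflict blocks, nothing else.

Final LEFT:  [foxtrot, golf, bravo, alpha, foxtrot, golf, foxtrot]
Final RIGHT: [bravo, bravo, echo, echo, foxtrot, foxtrot, alpha]
i=0: L=foxtrot, R=bravo=BASE -> take LEFT -> foxtrot
i=1: BASE=hotel L=golf R=bravo all differ -> CONFLICT
i=2: L=bravo=BASE, R=echo -> take RIGHT -> echo
i=3: L=alpha, R=echo=BASE -> take LEFT -> alpha
i=4: L=foxtrot R=foxtrot -> agree -> foxtrot
i=5: L=golf, R=foxtrot=BASE -> take LEFT -> golf
i=6: L=foxtrot, R=alpha=BASE -> take LEFT -> foxtrot

Answer: foxtrot
<<<<<<< LEFT
golf
=======
bravo
>>>>>>> RIGHT
echo
alpha
foxtrot
golf
foxtrot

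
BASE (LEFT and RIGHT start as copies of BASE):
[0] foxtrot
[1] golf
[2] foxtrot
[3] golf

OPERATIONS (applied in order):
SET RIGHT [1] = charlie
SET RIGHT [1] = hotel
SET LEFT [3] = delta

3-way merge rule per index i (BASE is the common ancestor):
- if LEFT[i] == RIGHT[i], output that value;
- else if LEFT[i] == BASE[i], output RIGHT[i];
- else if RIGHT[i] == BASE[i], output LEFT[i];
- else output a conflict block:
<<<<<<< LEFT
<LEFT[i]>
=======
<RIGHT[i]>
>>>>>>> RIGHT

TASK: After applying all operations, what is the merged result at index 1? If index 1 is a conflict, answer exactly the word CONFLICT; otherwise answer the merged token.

Answer: hotel

Derivation:
Final LEFT:  [foxtrot, golf, foxtrot, delta]
Final RIGHT: [foxtrot, hotel, foxtrot, golf]
i=0: L=foxtrot R=foxtrot -> agree -> foxtrot
i=1: L=golf=BASE, R=hotel -> take RIGHT -> hotel
i=2: L=foxtrot R=foxtrot -> agree -> foxtrot
i=3: L=delta, R=golf=BASE -> take LEFT -> delta
Index 1 -> hotel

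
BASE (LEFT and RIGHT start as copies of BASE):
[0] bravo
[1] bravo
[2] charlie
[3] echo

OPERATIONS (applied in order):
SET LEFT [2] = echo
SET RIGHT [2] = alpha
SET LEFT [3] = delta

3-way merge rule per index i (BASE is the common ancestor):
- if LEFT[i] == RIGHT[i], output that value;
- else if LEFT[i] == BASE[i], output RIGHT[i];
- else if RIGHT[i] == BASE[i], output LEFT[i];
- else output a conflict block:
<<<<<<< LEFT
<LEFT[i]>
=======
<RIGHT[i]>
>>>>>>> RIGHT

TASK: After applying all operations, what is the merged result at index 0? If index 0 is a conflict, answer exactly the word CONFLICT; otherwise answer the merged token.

Final LEFT:  [bravo, bravo, echo, delta]
Final RIGHT: [bravo, bravo, alpha, echo]
i=0: L=bravo R=bravo -> agree -> bravo
i=1: L=bravo R=bravo -> agree -> bravo
i=2: BASE=charlie L=echo R=alpha all differ -> CONFLICT
i=3: L=delta, R=echo=BASE -> take LEFT -> delta
Index 0 -> bravo

Answer: bravo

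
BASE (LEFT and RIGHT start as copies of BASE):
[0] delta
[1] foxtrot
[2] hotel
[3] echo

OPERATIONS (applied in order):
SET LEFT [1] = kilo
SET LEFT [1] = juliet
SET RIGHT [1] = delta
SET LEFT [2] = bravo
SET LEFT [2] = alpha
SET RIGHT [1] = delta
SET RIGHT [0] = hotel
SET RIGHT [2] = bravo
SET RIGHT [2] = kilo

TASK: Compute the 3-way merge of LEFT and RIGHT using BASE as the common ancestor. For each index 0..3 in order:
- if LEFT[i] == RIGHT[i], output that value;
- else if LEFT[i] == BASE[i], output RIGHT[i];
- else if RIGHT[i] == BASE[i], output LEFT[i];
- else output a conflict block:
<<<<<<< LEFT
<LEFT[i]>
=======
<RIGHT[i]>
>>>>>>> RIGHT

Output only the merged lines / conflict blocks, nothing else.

Final LEFT:  [delta, juliet, alpha, echo]
Final RIGHT: [hotel, delta, kilo, echo]
i=0: L=delta=BASE, R=hotel -> take RIGHT -> hotel
i=1: BASE=foxtrot L=juliet R=delta all differ -> CONFLICT
i=2: BASE=hotel L=alpha R=kilo all differ -> CONFLICT
i=3: L=echo R=echo -> agree -> echo

Answer: hotel
<<<<<<< LEFT
juliet
=======
delta
>>>>>>> RIGHT
<<<<<<< LEFT
alpha
=======
kilo
>>>>>>> RIGHT
echo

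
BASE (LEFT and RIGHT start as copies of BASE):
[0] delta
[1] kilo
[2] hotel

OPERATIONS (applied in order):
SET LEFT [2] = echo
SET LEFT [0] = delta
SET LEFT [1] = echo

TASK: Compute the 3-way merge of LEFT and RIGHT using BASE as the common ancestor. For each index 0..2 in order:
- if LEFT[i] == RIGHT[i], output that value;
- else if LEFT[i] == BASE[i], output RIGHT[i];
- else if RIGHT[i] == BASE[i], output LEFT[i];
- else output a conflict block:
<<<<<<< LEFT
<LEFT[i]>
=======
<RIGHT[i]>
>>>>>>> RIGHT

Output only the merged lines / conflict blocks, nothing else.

Final LEFT:  [delta, echo, echo]
Final RIGHT: [delta, kilo, hotel]
i=0: L=delta R=delta -> agree -> delta
i=1: L=echo, R=kilo=BASE -> take LEFT -> echo
i=2: L=echo, R=hotel=BASE -> take LEFT -> echo

Answer: delta
echo
echo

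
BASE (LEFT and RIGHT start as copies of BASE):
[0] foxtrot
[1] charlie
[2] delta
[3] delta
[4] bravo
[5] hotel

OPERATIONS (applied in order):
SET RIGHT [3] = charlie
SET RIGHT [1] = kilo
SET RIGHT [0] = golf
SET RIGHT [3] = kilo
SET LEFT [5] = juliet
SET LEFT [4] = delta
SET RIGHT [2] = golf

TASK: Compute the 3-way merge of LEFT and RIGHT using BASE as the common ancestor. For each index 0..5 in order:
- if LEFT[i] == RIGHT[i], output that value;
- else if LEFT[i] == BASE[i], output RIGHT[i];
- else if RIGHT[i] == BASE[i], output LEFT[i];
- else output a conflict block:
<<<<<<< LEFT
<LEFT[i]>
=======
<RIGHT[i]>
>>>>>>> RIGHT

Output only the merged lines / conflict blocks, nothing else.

Answer: golf
kilo
golf
kilo
delta
juliet

Derivation:
Final LEFT:  [foxtrot, charlie, delta, delta, delta, juliet]
Final RIGHT: [golf, kilo, golf, kilo, bravo, hotel]
i=0: L=foxtrot=BASE, R=golf -> take RIGHT -> golf
i=1: L=charlie=BASE, R=kilo -> take RIGHT -> kilo
i=2: L=delta=BASE, R=golf -> take RIGHT -> golf
i=3: L=delta=BASE, R=kilo -> take RIGHT -> kilo
i=4: L=delta, R=bravo=BASE -> take LEFT -> delta
i=5: L=juliet, R=hotel=BASE -> take LEFT -> juliet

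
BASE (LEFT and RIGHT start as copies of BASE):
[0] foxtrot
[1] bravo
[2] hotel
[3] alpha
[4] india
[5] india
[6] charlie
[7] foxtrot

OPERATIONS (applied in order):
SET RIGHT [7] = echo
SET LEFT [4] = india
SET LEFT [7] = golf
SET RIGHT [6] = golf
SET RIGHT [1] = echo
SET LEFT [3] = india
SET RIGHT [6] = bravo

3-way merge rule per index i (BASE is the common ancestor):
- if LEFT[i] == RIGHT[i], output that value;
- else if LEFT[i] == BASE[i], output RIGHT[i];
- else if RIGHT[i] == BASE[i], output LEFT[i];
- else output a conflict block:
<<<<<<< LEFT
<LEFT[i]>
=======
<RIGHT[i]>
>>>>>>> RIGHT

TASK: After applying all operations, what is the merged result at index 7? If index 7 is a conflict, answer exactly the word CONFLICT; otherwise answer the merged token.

Answer: CONFLICT

Derivation:
Final LEFT:  [foxtrot, bravo, hotel, india, india, india, charlie, golf]
Final RIGHT: [foxtrot, echo, hotel, alpha, india, india, bravo, echo]
i=0: L=foxtrot R=foxtrot -> agree -> foxtrot
i=1: L=bravo=BASE, R=echo -> take RIGHT -> echo
i=2: L=hotel R=hotel -> agree -> hotel
i=3: L=india, R=alpha=BASE -> take LEFT -> india
i=4: L=india R=india -> agree -> india
i=5: L=india R=india -> agree -> india
i=6: L=charlie=BASE, R=bravo -> take RIGHT -> bravo
i=7: BASE=foxtrot L=golf R=echo all differ -> CONFLICT
Index 7 -> CONFLICT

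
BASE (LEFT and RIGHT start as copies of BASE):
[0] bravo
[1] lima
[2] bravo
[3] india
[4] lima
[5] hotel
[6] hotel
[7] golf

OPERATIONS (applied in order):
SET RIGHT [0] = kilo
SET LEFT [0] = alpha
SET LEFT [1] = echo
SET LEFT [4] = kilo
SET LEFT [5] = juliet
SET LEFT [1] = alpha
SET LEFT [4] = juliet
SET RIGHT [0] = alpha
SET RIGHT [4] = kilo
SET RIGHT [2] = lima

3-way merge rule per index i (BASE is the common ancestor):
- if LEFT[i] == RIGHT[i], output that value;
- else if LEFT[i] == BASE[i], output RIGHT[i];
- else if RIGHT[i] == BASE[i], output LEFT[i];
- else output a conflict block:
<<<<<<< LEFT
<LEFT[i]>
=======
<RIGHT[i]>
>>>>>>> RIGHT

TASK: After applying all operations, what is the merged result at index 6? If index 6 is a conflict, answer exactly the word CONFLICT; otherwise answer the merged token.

Final LEFT:  [alpha, alpha, bravo, india, juliet, juliet, hotel, golf]
Final RIGHT: [alpha, lima, lima, india, kilo, hotel, hotel, golf]
i=0: L=alpha R=alpha -> agree -> alpha
i=1: L=alpha, R=lima=BASE -> take LEFT -> alpha
i=2: L=bravo=BASE, R=lima -> take RIGHT -> lima
i=3: L=india R=india -> agree -> india
i=4: BASE=lima L=juliet R=kilo all differ -> CONFLICT
i=5: L=juliet, R=hotel=BASE -> take LEFT -> juliet
i=6: L=hotel R=hotel -> agree -> hotel
i=7: L=golf R=golf -> agree -> golf
Index 6 -> hotel

Answer: hotel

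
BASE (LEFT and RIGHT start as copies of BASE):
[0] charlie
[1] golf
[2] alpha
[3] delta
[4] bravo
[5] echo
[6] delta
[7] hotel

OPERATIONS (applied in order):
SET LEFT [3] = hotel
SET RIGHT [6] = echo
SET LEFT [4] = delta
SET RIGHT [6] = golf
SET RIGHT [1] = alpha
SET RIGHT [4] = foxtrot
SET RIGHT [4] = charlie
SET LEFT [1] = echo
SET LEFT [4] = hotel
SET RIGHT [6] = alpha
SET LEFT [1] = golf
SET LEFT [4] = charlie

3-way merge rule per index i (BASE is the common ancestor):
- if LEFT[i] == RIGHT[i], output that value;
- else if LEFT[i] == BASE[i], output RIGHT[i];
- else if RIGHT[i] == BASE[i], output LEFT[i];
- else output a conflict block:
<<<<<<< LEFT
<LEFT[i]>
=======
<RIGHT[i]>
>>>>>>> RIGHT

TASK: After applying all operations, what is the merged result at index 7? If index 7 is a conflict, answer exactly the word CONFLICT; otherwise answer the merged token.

Final LEFT:  [charlie, golf, alpha, hotel, charlie, echo, delta, hotel]
Final RIGHT: [charlie, alpha, alpha, delta, charlie, echo, alpha, hotel]
i=0: L=charlie R=charlie -> agree -> charlie
i=1: L=golf=BASE, R=alpha -> take RIGHT -> alpha
i=2: L=alpha R=alpha -> agree -> alpha
i=3: L=hotel, R=delta=BASE -> take LEFT -> hotel
i=4: L=charlie R=charlie -> agree -> charlie
i=5: L=echo R=echo -> agree -> echo
i=6: L=delta=BASE, R=alpha -> take RIGHT -> alpha
i=7: L=hotel R=hotel -> agree -> hotel
Index 7 -> hotel

Answer: hotel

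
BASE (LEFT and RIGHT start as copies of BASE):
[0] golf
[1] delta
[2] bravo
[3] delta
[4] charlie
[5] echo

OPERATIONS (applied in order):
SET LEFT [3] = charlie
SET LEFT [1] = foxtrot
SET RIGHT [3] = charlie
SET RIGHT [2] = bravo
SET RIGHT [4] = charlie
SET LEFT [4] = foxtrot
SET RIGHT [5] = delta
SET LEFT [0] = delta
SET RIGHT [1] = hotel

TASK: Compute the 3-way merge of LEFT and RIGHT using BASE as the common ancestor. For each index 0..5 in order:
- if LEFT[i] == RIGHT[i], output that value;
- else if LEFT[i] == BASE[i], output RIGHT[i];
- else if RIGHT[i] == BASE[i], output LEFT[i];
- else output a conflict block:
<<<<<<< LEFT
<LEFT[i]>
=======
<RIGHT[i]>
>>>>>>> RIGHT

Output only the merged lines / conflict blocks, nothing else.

Answer: delta
<<<<<<< LEFT
foxtrot
=======
hotel
>>>>>>> RIGHT
bravo
charlie
foxtrot
delta

Derivation:
Final LEFT:  [delta, foxtrot, bravo, charlie, foxtrot, echo]
Final RIGHT: [golf, hotel, bravo, charlie, charlie, delta]
i=0: L=delta, R=golf=BASE -> take LEFT -> delta
i=1: BASE=delta L=foxtrot R=hotel all differ -> CONFLICT
i=2: L=bravo R=bravo -> agree -> bravo
i=3: L=charlie R=charlie -> agree -> charlie
i=4: L=foxtrot, R=charlie=BASE -> take LEFT -> foxtrot
i=5: L=echo=BASE, R=delta -> take RIGHT -> delta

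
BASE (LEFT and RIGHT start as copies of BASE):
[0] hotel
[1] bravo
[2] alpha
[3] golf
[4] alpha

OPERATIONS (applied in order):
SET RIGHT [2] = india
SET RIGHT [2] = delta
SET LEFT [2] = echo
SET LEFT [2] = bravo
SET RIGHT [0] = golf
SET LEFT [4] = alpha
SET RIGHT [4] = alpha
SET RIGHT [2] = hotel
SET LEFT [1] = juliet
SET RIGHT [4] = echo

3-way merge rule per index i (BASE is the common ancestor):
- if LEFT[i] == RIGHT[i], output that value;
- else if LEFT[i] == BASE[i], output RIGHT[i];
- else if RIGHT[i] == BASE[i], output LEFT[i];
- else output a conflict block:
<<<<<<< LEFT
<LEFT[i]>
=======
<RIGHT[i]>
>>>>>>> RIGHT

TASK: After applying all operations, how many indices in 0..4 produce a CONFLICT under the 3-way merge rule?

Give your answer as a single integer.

Final LEFT:  [hotel, juliet, bravo, golf, alpha]
Final RIGHT: [golf, bravo, hotel, golf, echo]
i=0: L=hotel=BASE, R=golf -> take RIGHT -> golf
i=1: L=juliet, R=bravo=BASE -> take LEFT -> juliet
i=2: BASE=alpha L=bravo R=hotel all differ -> CONFLICT
i=3: L=golf R=golf -> agree -> golf
i=4: L=alpha=BASE, R=echo -> take RIGHT -> echo
Conflict count: 1

Answer: 1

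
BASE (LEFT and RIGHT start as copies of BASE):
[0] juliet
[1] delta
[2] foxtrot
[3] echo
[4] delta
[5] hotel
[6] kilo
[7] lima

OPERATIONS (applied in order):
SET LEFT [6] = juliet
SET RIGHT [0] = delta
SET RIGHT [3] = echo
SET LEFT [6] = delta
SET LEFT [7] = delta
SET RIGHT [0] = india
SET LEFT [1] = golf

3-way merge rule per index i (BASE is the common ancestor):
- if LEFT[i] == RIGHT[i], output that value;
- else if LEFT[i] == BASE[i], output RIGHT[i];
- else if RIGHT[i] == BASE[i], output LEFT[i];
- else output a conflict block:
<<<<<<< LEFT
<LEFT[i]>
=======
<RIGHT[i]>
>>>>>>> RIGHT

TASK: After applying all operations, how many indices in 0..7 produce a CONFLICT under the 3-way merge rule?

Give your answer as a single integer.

Answer: 0

Derivation:
Final LEFT:  [juliet, golf, foxtrot, echo, delta, hotel, delta, delta]
Final RIGHT: [india, delta, foxtrot, echo, delta, hotel, kilo, lima]
i=0: L=juliet=BASE, R=india -> take RIGHT -> india
i=1: L=golf, R=delta=BASE -> take LEFT -> golf
i=2: L=foxtrot R=foxtrot -> agree -> foxtrot
i=3: L=echo R=echo -> agree -> echo
i=4: L=delta R=delta -> agree -> delta
i=5: L=hotel R=hotel -> agree -> hotel
i=6: L=delta, R=kilo=BASE -> take LEFT -> delta
i=7: L=delta, R=lima=BASE -> take LEFT -> delta
Conflict count: 0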